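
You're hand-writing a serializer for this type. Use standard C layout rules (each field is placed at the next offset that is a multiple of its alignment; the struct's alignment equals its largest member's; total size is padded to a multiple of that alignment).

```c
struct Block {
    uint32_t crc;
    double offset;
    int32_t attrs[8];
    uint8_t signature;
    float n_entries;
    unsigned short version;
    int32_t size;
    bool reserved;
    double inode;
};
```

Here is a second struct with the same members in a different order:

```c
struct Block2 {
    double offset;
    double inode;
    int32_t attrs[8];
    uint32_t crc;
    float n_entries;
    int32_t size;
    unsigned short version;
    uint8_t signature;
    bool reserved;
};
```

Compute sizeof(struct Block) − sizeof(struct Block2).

@0: crc [4B, align 4] → 4
+4 pad (align 8)
@8: offset [8B, align 8] → 16
@16: attrs [32B, align 4] → 48
@48: signature [1B, align 1] → 49
+3 pad (align 4)
@52: n_entries [4B, align 4] → 56
@56: version [2B, align 2] → 58
+2 pad (align 4)
@60: size [4B, align 4] → 64
@64: reserved [1B, align 1] → 65
+7 pad (align 8)
@72: inode [8B, align 8] → 80
size 80, align 8
— Block2 —
@0: offset [8B, align 8] → 8
@8: inode [8B, align 8] → 16
@16: attrs [32B, align 4] → 48
@48: crc [4B, align 4] → 52
@52: n_entries [4B, align 4] → 56
@56: size [4B, align 4] → 60
@60: version [2B, align 2] → 62
@62: signature [1B, align 1] → 63
@63: reserved [1B, align 1] → 64
size 64, align 8
80 − 64 = 16

16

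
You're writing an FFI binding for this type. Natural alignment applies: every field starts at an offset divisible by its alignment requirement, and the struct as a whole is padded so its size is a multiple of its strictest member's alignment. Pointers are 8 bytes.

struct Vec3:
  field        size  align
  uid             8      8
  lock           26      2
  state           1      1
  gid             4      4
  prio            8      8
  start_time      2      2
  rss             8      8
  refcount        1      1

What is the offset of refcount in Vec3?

64

@0: uid [8B, align 8] → 8
@8: lock [26B, align 2] → 34
@34: state [1B, align 1] → 35
+1 pad (align 4)
@36: gid [4B, align 4] → 40
@40: prio [8B, align 8] → 48
@48: start_time [2B, align 2] → 50
+6 pad (align 8)
@56: rss [8B, align 8] → 64
@64: refcount [1B, align 1] → 65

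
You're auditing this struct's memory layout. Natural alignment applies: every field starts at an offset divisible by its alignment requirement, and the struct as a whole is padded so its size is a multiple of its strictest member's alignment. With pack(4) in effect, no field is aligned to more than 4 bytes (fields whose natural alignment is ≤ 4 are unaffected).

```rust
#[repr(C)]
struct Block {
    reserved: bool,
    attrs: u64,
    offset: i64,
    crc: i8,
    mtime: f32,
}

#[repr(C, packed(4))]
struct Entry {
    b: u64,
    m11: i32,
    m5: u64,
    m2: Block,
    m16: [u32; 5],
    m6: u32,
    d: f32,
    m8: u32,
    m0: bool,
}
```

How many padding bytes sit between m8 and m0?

Block: @0: reserved [1B, align 1] → 1; +7 pad (align 8); @8: attrs [8B, align 8] → 16; @16: offset [8B, align 8] → 24; @24: crc [1B, align 1] → 25; +3 pad (align 4); @28: mtime [4B, align 4] → 32; size 32, align 8
@0: b [8B, align 4] → 8
@8: m11 [4B, align 4] → 12
@12: m5 [8B, align 4] → 20
@20: m2 [32B, align 4] → 52
@52: m16 [20B, align 4] → 72
@72: m6 [4B, align 4] → 76
@76: d [4B, align 4] → 80
@80: m8 [4B, align 4] → 84
@84: m0 [1B, align 1] → 85

0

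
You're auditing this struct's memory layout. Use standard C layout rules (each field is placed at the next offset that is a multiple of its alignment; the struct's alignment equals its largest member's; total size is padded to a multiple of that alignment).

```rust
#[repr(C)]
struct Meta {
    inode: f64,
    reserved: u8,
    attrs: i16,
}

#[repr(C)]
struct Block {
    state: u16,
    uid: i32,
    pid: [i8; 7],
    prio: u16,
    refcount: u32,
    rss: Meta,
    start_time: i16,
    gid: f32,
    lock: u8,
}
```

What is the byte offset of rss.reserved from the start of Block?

32

Meta: inode at 0 (size 8, align 8) → ends 8; reserved at 8 (size 1, align 1) → ends 9; pad 1 to align 2 for attrs; attrs at 10 (size 2, align 2) → ends 12; tail pad 4 to reach multiple of 8; total 16 bytes, alignment 8
state at 0 (size 2, align 2) → ends 2
pad 2 to align 4 for uid
uid at 4 (size 4, align 4) → ends 8
pid at 8 (size 7, align 1) → ends 15
pad 1 to align 2 for prio
prio at 16 (size 2, align 2) → ends 18
pad 2 to align 4 for refcount
refcount at 20 (size 4, align 4) → ends 24
rss at 24 (size 16, align 8) → ends 40
within Meta: reserved at 8
24 + 8 = 32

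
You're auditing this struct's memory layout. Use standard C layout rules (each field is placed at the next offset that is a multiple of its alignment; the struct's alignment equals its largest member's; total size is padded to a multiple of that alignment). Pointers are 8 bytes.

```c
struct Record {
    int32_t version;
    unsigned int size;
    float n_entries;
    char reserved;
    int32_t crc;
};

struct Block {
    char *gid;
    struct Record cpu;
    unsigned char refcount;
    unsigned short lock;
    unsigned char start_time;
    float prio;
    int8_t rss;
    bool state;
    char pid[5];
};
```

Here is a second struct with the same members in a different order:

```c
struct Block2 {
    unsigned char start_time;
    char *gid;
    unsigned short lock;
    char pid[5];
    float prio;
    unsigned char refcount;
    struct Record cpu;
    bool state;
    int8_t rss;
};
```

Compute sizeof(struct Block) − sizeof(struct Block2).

Record: 0..4  version  (4B, 4-aligned); 4..8  size  (4B, 4-aligned); 8..12  n_entries  (4B, 4-aligned); 12..13  reserved  (1B, 1-aligned); 13..16  -- padding (3B); 16..20  crc  (4B, 4-aligned); sizeof = 20, alignof = 4
0..8  gid  (8B, 8-aligned)
8..28  cpu  (20B, 4-aligned)
28..29  refcount  (1B, 1-aligned)
29..30  -- padding (1B)
30..32  lock  (2B, 2-aligned)
32..33  start_time  (1B, 1-aligned)
33..36  -- padding (3B)
36..40  prio  (4B, 4-aligned)
40..41  rss  (1B, 1-aligned)
41..42  state  (1B, 1-aligned)
42..47  pid  (5B, 1-aligned)
47..48  -- tail padding (1B)
sizeof = 48, alignof = 8
— Block2 —
0..1  start_time  (1B, 1-aligned)
1..8  -- padding (7B)
8..16  gid  (8B, 8-aligned)
16..18  lock  (2B, 2-aligned)
18..23  pid  (5B, 1-aligned)
23..24  -- padding (1B)
24..28  prio  (4B, 4-aligned)
28..29  refcount  (1B, 1-aligned)
29..32  -- padding (3B)
32..52  cpu  (20B, 4-aligned)
52..53  state  (1B, 1-aligned)
53..54  rss  (1B, 1-aligned)
54..56  -- tail padding (2B)
sizeof = 56, alignof = 8
48 − 56 = -8

-8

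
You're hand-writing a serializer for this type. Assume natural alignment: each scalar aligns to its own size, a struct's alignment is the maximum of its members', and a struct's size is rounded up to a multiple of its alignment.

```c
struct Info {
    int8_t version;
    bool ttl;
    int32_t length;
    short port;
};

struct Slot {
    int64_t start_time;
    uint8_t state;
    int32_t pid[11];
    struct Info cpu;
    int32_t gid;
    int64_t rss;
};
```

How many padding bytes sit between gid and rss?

0

Info: @0: version [1B, align 1] → 1; @1: ttl [1B, align 1] → 2; +2 pad (align 4); @4: length [4B, align 4] → 8; @8: port [2B, align 2] → 10; +2 tail pad (align 4); size 12, align 4
@0: start_time [8B, align 8] → 8
@8: state [1B, align 1] → 9
+3 pad (align 4)
@12: pid [44B, align 4] → 56
@56: cpu [12B, align 4] → 68
@68: gid [4B, align 4] → 72
@72: rss [8B, align 8] → 80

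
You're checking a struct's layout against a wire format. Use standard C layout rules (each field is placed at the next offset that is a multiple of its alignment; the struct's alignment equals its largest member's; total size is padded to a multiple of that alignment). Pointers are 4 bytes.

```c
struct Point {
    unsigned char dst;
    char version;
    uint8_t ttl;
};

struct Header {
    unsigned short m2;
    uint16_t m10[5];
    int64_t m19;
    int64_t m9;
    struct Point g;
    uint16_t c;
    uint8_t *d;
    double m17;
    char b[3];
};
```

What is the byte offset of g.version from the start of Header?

33

Point: @0: dst [1B, align 1] → 1; @1: version [1B, align 1] → 2; @2: ttl [1B, align 1] → 3; size 3, align 1
@0: m2 [2B, align 2] → 2
@2: m10 [10B, align 2] → 12
+4 pad (align 8)
@16: m19 [8B, align 8] → 24
@24: m9 [8B, align 8] → 32
@32: g [3B, align 1] → 35
within Point: version at 1
32 + 1 = 33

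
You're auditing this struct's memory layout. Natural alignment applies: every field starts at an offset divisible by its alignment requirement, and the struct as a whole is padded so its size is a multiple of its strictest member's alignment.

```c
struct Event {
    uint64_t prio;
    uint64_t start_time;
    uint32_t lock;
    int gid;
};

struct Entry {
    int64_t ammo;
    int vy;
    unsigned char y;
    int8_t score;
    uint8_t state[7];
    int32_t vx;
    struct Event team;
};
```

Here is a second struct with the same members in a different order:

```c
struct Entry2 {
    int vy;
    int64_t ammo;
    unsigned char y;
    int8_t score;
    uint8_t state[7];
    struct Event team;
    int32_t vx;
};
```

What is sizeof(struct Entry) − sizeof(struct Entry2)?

Event: 0..8  prio  (8B, 8-aligned); 8..16  start_time  (8B, 8-aligned); 16..20  lock  (4B, 4-aligned); 20..24  gid  (4B, 4-aligned); sizeof = 24, alignof = 8
0..8  ammo  (8B, 8-aligned)
8..12  vy  (4B, 4-aligned)
12..13  y  (1B, 1-aligned)
13..14  score  (1B, 1-aligned)
14..21  state  (7B, 1-aligned)
21..24  -- padding (3B)
24..28  vx  (4B, 4-aligned)
28..32  -- padding (4B)
32..56  team  (24B, 8-aligned)
sizeof = 56, alignof = 8
— Entry2 —
0..4  vy  (4B, 4-aligned)
4..8  -- padding (4B)
8..16  ammo  (8B, 8-aligned)
16..17  y  (1B, 1-aligned)
17..18  score  (1B, 1-aligned)
18..25  state  (7B, 1-aligned)
25..32  -- padding (7B)
32..56  team  (24B, 8-aligned)
56..60  vx  (4B, 4-aligned)
60..64  -- tail padding (4B)
sizeof = 64, alignof = 8
56 − 64 = -8

-8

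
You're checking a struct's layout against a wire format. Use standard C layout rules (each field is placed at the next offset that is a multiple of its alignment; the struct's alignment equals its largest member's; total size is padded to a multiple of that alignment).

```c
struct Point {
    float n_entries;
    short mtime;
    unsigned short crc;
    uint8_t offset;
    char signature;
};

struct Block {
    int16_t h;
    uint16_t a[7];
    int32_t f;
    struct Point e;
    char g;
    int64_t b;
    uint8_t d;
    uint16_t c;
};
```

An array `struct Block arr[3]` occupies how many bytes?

168

Point: n_entries at 0 (size 4, align 4) → ends 4; mtime at 4 (size 2, align 2) → ends 6; crc at 6 (size 2, align 2) → ends 8; offset at 8 (size 1, align 1) → ends 9; signature at 9 (size 1, align 1) → ends 10; tail pad 2 to reach multiple of 4; total 12 bytes, alignment 4
h at 0 (size 2, align 2) → ends 2
a at 2 (size 14, align 2) → ends 16
f at 16 (size 4, align 4) → ends 20
e at 20 (size 12, align 4) → ends 32
g at 32 (size 1, align 1) → ends 33
pad 7 to align 8 for b
b at 40 (size 8, align 8) → ends 48
d at 48 (size 1, align 1) → ends 49
pad 1 to align 2 for c
c at 50 (size 2, align 2) → ends 52
tail pad 4 to reach multiple of 8
total 56 bytes, alignment 8
array of 3: 3 × 56 = 168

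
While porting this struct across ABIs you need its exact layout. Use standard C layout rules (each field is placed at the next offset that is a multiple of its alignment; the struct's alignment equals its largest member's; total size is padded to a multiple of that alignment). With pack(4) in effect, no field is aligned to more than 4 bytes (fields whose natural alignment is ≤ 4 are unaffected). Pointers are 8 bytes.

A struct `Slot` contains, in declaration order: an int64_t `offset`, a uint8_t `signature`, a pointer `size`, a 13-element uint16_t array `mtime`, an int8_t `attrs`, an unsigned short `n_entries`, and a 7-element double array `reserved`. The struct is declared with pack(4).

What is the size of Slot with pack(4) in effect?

offset at 0 (size 8, align 4) → ends 8
signature at 8 (size 1, align 1) → ends 9
pad 3 to align 4 for size
size at 12 (size 8, align 4) → ends 20
mtime at 20 (size 26, align 2) → ends 46
attrs at 46 (size 1, align 1) → ends 47
pad 1 to align 2 for n_entries
n_entries at 48 (size 2, align 2) → ends 50
pad 2 to align 4 for reserved
reserved at 52 (size 56, align 4) → ends 108
total 108 bytes, alignment 4

108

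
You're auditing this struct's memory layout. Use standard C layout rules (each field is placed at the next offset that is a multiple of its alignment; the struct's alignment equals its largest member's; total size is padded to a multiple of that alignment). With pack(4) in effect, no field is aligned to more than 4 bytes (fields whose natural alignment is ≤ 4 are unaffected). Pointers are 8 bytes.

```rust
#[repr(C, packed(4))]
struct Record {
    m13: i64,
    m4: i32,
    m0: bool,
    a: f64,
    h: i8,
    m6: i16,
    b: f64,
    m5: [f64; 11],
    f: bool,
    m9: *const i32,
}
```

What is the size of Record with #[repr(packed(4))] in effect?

@0: m13 [8B, align 4] → 8
@8: m4 [4B, align 4] → 12
@12: m0 [1B, align 1] → 13
+3 pad (align 4)
@16: a [8B, align 4] → 24
@24: h [1B, align 1] → 25
+1 pad (align 2)
@26: m6 [2B, align 2] → 28
@28: b [8B, align 4] → 36
@36: m5 [88B, align 4] → 124
@124: f [1B, align 1] → 125
+3 pad (align 4)
@128: m9 [8B, align 4] → 136
size 136, align 4

136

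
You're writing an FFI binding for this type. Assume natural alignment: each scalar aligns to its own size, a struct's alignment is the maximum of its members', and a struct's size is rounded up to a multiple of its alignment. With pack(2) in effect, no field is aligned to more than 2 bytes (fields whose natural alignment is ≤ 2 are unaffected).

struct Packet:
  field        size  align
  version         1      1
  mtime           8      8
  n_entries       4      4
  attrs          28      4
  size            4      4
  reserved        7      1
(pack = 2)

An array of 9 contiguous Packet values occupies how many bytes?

0..1  version  (1B, 1-aligned)
1..2  -- padding (1B)
2..10  mtime  (8B, 2-aligned)
10..14  n_entries  (4B, 2-aligned)
14..42  attrs  (28B, 2-aligned)
42..46  size  (4B, 2-aligned)
46..53  reserved  (7B, 1-aligned)
53..54  -- tail padding (1B)
sizeof = 54, alignof = 2
array of 9: 9 × 54 = 486

486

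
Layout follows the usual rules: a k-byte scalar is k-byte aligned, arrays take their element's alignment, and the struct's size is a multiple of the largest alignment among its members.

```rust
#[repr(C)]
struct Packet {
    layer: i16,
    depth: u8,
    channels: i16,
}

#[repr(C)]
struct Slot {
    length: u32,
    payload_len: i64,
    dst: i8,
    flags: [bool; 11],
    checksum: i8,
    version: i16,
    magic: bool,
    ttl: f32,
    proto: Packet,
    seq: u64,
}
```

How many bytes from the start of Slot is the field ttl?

Packet: 0..2  layer  (2B, 2-aligned); 2..3  depth  (1B, 1-aligned); 3..4  -- padding (1B); 4..6  channels  (2B, 2-aligned); sizeof = 6, alignof = 2
0..4  length  (4B, 4-aligned)
4..8  -- padding (4B)
8..16  payload_len  (8B, 8-aligned)
16..17  dst  (1B, 1-aligned)
17..28  flags  (11B, 1-aligned)
28..29  checksum  (1B, 1-aligned)
29..30  -- padding (1B)
30..32  version  (2B, 2-aligned)
32..33  magic  (1B, 1-aligned)
33..36  -- padding (3B)
36..40  ttl  (4B, 4-aligned)

36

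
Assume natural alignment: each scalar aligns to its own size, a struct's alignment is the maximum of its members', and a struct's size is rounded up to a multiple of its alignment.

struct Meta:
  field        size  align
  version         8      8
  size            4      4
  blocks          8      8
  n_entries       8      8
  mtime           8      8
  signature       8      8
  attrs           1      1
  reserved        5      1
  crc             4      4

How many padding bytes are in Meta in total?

10

0..8  version  (8B, 8-aligned)
8..12  size  (4B, 4-aligned)
12..16  -- padding (4B)
16..24  blocks  (8B, 8-aligned)
24..32  n_entries  (8B, 8-aligned)
32..40  mtime  (8B, 8-aligned)
40..48  signature  (8B, 8-aligned)
48..49  attrs  (1B, 1-aligned)
49..54  reserved  (5B, 1-aligned)
54..56  -- padding (2B)
56..60  crc  (4B, 4-aligned)
60..64  -- tail padding (4B)
sizeof = 64, alignof = 8
data bytes 54, size 64 → padding 10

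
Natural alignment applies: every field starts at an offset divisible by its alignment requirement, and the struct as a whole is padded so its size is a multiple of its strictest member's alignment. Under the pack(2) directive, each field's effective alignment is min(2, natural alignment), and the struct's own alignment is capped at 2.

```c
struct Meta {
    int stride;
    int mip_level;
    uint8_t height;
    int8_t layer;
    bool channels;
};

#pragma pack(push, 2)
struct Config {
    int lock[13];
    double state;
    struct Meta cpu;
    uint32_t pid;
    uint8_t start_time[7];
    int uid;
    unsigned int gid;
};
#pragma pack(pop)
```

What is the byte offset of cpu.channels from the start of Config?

Meta: 0..4  stride  (4B, 4-aligned); 4..8  mip_level  (4B, 4-aligned); 8..9  height  (1B, 1-aligned); 9..10  layer  (1B, 1-aligned); 10..11  channels  (1B, 1-aligned); 11..12  -- tail padding (1B); sizeof = 12, alignof = 4
0..52  lock  (52B, 2-aligned)
52..60  state  (8B, 2-aligned)
60..72  cpu  (12B, 2-aligned)
within Meta: channels at 10
60 + 10 = 70

70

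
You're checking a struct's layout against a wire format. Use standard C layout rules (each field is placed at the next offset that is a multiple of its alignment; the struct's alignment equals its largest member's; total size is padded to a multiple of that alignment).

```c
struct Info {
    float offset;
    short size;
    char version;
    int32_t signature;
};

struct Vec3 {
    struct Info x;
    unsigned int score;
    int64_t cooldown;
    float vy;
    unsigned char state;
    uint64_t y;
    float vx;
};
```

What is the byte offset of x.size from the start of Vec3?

Info: @0: offset [4B, align 4] → 4; @4: size [2B, align 2] → 6; @6: version [1B, align 1] → 7; +1 pad (align 4); @8: signature [4B, align 4] → 12; size 12, align 4
@0: x [12B, align 4] → 12
within Info: size at 4
0 + 4 = 4

4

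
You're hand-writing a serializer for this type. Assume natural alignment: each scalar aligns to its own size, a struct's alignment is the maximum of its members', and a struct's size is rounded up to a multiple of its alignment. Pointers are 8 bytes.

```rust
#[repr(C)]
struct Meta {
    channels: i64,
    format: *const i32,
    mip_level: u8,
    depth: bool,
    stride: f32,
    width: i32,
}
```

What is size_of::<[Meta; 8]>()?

256

0..8  channels  (8B, 8-aligned)
8..16  format  (8B, 8-aligned)
16..17  mip_level  (1B, 1-aligned)
17..18  depth  (1B, 1-aligned)
18..20  -- padding (2B)
20..24  stride  (4B, 4-aligned)
24..28  width  (4B, 4-aligned)
28..32  -- tail padding (4B)
sizeof = 32, alignof = 8
array of 8: 8 × 32 = 256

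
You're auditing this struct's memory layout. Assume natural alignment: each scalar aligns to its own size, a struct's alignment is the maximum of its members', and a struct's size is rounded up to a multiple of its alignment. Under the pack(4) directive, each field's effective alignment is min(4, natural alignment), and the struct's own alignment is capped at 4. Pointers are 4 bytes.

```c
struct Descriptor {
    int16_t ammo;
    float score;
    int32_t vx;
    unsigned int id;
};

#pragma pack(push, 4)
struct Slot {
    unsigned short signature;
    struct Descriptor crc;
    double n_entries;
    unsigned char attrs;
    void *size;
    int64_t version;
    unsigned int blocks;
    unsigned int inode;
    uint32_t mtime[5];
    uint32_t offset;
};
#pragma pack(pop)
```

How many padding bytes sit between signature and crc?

Descriptor: @0: ammo [2B, align 2] → 2; +2 pad (align 4); @4: score [4B, align 4] → 8; @8: vx [4B, align 4] → 12; @12: id [4B, align 4] → 16; size 16, align 4
@0: signature [2B, align 2] → 2
+2 pad (align 4)
@4: crc [16B, align 4] → 20

2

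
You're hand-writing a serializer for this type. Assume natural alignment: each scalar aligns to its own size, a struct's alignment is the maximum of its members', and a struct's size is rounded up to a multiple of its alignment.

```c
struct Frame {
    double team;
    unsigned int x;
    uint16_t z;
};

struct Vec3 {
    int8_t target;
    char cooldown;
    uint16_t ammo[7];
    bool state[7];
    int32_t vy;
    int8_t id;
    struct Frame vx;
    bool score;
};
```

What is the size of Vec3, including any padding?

Frame: team at 0 (size 8, align 8) → ends 8; x at 8 (size 4, align 4) → ends 12; z at 12 (size 2, align 2) → ends 14; tail pad 2 to reach multiple of 8; total 16 bytes, alignment 8
target at 0 (size 1, align 1) → ends 1
cooldown at 1 (size 1, align 1) → ends 2
ammo at 2 (size 14, align 2) → ends 16
state at 16 (size 7, align 1) → ends 23
pad 1 to align 4 for vy
vy at 24 (size 4, align 4) → ends 28
id at 28 (size 1, align 1) → ends 29
pad 3 to align 8 for vx
vx at 32 (size 16, align 8) → ends 48
score at 48 (size 1, align 1) → ends 49
tail pad 7 to reach multiple of 8
total 56 bytes, alignment 8

56 bytes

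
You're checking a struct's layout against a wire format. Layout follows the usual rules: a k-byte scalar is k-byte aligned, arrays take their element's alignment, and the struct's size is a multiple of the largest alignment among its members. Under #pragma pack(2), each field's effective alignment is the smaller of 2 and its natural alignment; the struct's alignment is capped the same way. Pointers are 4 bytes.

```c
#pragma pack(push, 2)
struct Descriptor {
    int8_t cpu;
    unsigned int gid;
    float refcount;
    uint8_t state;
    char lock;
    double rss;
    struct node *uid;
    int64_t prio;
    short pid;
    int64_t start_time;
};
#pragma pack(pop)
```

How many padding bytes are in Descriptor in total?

@0: cpu [1B, align 1] → 1
+1 pad (align 2)
@2: gid [4B, align 2] → 6
@6: refcount [4B, align 2] → 10
@10: state [1B, align 1] → 11
@11: lock [1B, align 1] → 12
@12: rss [8B, align 2] → 20
@20: uid [4B, align 2] → 24
@24: prio [8B, align 2] → 32
@32: pid [2B, align 2] → 34
@34: start_time [8B, align 2] → 42
size 42, align 2
data bytes 41, size 42 → padding 1

1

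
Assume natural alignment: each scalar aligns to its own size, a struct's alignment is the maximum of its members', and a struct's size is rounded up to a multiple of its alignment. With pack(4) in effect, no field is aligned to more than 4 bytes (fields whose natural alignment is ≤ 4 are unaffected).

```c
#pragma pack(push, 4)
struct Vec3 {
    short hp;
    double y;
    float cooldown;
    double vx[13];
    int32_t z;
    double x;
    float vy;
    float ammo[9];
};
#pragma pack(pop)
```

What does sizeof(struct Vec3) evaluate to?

172

@0: hp [2B, align 2] → 2
+2 pad (align 4)
@4: y [8B, align 4] → 12
@12: cooldown [4B, align 4] → 16
@16: vx [104B, align 4] → 120
@120: z [4B, align 4] → 124
@124: x [8B, align 4] → 132
@132: vy [4B, align 4] → 136
@136: ammo [36B, align 4] → 172
size 172, align 4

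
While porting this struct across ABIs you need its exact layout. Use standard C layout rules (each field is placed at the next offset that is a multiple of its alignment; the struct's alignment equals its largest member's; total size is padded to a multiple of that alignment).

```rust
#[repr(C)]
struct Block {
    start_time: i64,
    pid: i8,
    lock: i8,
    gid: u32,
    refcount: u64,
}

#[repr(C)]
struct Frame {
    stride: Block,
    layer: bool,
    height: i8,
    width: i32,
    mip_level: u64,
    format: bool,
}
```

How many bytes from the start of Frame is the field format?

Block: @0: start_time [8B, align 8] → 8; @8: pid [1B, align 1] → 9; @9: lock [1B, align 1] → 10; +2 pad (align 4); @12: gid [4B, align 4] → 16; @16: refcount [8B, align 8] → 24; size 24, align 8
@0: stride [24B, align 8] → 24
@24: layer [1B, align 1] → 25
@25: height [1B, align 1] → 26
+2 pad (align 4)
@28: width [4B, align 4] → 32
@32: mip_level [8B, align 8] → 40
@40: format [1B, align 1] → 41

40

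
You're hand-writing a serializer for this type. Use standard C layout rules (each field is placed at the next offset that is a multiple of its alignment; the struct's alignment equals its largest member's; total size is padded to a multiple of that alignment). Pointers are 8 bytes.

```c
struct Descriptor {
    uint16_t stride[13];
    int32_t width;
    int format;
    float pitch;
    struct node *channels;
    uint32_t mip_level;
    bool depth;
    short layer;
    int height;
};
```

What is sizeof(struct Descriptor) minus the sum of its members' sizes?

7

@0: stride [26B, align 2] → 26
+2 pad (align 4)
@28: width [4B, align 4] → 32
@32: format [4B, align 4] → 36
@36: pitch [4B, align 4] → 40
@40: channels [8B, align 8] → 48
@48: mip_level [4B, align 4] → 52
@52: depth [1B, align 1] → 53
+1 pad (align 2)
@54: layer [2B, align 2] → 56
@56: height [4B, align 4] → 60
+4 tail pad (align 8)
size 64, align 8
data bytes 57, size 64 → padding 7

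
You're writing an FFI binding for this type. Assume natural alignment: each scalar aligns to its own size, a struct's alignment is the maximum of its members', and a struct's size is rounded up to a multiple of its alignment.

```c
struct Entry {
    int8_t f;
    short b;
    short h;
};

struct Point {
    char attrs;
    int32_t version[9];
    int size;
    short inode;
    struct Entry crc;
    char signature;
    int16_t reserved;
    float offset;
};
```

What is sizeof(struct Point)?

60

Entry: 0..1  f  (1B, 1-aligned); 1..2  -- padding (1B); 2..4  b  (2B, 2-aligned); 4..6  h  (2B, 2-aligned); sizeof = 6, alignof = 2
0..1  attrs  (1B, 1-aligned)
1..4  -- padding (3B)
4..40  version  (36B, 4-aligned)
40..44  size  (4B, 4-aligned)
44..46  inode  (2B, 2-aligned)
46..52  crc  (6B, 2-aligned)
52..53  signature  (1B, 1-aligned)
53..54  -- padding (1B)
54..56  reserved  (2B, 2-aligned)
56..60  offset  (4B, 4-aligned)
sizeof = 60, alignof = 4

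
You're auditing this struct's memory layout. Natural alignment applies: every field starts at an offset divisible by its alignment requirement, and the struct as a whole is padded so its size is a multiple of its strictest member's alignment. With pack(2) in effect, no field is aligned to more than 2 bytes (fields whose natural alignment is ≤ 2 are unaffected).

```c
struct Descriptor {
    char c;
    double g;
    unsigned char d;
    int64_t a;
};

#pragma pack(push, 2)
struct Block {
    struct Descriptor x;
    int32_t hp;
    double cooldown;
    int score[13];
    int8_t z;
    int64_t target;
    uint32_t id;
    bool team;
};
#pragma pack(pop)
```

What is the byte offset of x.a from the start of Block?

24

Descriptor: 0..1  c  (1B, 1-aligned); 1..8  -- padding (7B); 8..16  g  (8B, 8-aligned); 16..17  d  (1B, 1-aligned); 17..24  -- padding (7B); 24..32  a  (8B, 8-aligned); sizeof = 32, alignof = 8
0..32  x  (32B, 2-aligned)
within Descriptor: a at 24
0 + 24 = 24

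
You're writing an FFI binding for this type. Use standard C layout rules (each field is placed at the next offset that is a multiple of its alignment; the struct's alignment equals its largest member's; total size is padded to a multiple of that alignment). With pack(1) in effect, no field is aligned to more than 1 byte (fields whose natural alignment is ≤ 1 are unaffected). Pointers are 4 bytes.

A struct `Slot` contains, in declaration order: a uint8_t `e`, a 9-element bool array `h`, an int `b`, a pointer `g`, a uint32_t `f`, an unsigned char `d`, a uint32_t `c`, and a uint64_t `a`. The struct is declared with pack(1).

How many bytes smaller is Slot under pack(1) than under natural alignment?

natural layout:
  @0: e [1B, align 1] → 1
  @1: h [9B, align 1] → 10
  +2 pad (align 4)
  @12: b [4B, align 4] → 16
  @16: g [4B, align 4] → 20
  @20: f [4B, align 4] → 24
  @24: d [1B, align 1] → 25
  +3 pad (align 4)
  @28: c [4B, align 4] → 32
  @32: a [8B, align 8] → 40
  size 40, align 8
packed(1) layout:
  @0: e [1B, align 1] → 1
  @1: h [9B, align 1] → 10
  @10: b [4B, align 1] → 14
  @14: g [4B, align 1] → 18
  @18: f [4B, align 1] → 22
  @22: d [1B, align 1] → 23
  @23: c [4B, align 1] → 27
  @27: a [8B, align 1] → 35
  size 35, align 1
40 − 35 = 5

5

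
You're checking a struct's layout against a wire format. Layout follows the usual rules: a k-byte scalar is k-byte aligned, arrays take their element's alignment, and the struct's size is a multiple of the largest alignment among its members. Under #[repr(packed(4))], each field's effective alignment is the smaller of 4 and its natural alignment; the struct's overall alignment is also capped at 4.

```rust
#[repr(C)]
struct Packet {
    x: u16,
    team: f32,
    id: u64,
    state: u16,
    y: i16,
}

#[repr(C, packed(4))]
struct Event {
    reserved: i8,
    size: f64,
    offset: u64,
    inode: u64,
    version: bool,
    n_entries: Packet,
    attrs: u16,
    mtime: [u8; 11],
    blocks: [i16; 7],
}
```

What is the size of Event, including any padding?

84 bytes

Packet: x at 0 (size 2, align 2) → ends 2; pad 2 to align 4 for team; team at 4 (size 4, align 4) → ends 8; id at 8 (size 8, align 8) → ends 16; state at 16 (size 2, align 2) → ends 18; y at 18 (size 2, align 2) → ends 20; tail pad 4 to reach multiple of 8; total 24 bytes, alignment 8
reserved at 0 (size 1, align 1) → ends 1
pad 3 to align 4 for size
size at 4 (size 8, align 4) → ends 12
offset at 12 (size 8, align 4) → ends 20
inode at 20 (size 8, align 4) → ends 28
version at 28 (size 1, align 1) → ends 29
pad 3 to align 4 for n_entries
n_entries at 32 (size 24, align 4) → ends 56
attrs at 56 (size 2, align 2) → ends 58
mtime at 58 (size 11, align 1) → ends 69
pad 1 to align 2 for blocks
blocks at 70 (size 14, align 2) → ends 84
total 84 bytes, alignment 4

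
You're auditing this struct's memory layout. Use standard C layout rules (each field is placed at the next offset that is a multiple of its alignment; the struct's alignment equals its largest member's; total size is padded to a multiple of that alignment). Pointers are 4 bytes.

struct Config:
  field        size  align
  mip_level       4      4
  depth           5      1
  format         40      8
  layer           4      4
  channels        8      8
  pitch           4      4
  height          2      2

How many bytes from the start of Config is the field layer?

0..4  mip_level  (4B, 4-aligned)
4..9  depth  (5B, 1-aligned)
9..16  -- padding (7B)
16..56  format  (40B, 8-aligned)
56..60  layer  (4B, 4-aligned)

56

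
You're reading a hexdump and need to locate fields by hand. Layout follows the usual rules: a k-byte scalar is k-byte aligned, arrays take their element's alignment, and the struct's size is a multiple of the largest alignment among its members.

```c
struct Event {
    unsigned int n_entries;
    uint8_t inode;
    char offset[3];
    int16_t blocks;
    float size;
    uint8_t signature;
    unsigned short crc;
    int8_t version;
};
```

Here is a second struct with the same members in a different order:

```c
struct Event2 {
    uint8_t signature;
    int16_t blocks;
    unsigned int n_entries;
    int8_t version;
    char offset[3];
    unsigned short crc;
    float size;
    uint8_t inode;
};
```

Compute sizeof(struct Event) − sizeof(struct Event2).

0

n_entries at 0 (size 4, align 4) → ends 4
inode at 4 (size 1, align 1) → ends 5
offset at 5 (size 3, align 1) → ends 8
blocks at 8 (size 2, align 2) → ends 10
pad 2 to align 4 for size
size at 12 (size 4, align 4) → ends 16
signature at 16 (size 1, align 1) → ends 17
pad 1 to align 2 for crc
crc at 18 (size 2, align 2) → ends 20
version at 20 (size 1, align 1) → ends 21
tail pad 3 to reach multiple of 4
total 24 bytes, alignment 4
— Event2 —
signature at 0 (size 1, align 1) → ends 1
pad 1 to align 2 for blocks
blocks at 2 (size 2, align 2) → ends 4
n_entries at 4 (size 4, align 4) → ends 8
version at 8 (size 1, align 1) → ends 9
offset at 9 (size 3, align 1) → ends 12
crc at 12 (size 2, align 2) → ends 14
pad 2 to align 4 for size
size at 16 (size 4, align 4) → ends 20
inode at 20 (size 1, align 1) → ends 21
tail pad 3 to reach multiple of 4
total 24 bytes, alignment 4
24 − 24 = 0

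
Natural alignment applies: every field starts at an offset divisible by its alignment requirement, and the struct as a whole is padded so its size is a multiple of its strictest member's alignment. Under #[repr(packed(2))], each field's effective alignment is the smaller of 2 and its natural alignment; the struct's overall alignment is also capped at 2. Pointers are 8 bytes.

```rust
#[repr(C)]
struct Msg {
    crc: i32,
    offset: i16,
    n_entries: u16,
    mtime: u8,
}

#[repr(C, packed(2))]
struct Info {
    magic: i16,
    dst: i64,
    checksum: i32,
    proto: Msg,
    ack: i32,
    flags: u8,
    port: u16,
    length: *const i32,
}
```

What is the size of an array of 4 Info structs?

Msg: crc at 0 (size 4, align 4) → ends 4; offset at 4 (size 2, align 2) → ends 6; n_entries at 6 (size 2, align 2) → ends 8; mtime at 8 (size 1, align 1) → ends 9; tail pad 3 to reach multiple of 4; total 12 bytes, alignment 4
magic at 0 (size 2, align 2) → ends 2
dst at 2 (size 8, align 2) → ends 10
checksum at 10 (size 4, align 2) → ends 14
proto at 14 (size 12, align 2) → ends 26
ack at 26 (size 4, align 2) → ends 30
flags at 30 (size 1, align 1) → ends 31
pad 1 to align 2 for port
port at 32 (size 2, align 2) → ends 34
length at 34 (size 8, align 2) → ends 42
total 42 bytes, alignment 2
array of 4: 4 × 42 = 168

168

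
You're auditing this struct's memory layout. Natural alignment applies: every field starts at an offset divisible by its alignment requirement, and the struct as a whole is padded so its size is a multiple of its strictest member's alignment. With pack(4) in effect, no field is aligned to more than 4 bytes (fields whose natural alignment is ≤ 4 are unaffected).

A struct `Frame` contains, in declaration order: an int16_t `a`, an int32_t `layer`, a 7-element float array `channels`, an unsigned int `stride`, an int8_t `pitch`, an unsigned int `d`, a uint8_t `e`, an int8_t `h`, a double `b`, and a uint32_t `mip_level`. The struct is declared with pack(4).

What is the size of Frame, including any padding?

@0: a [2B, align 2] → 2
+2 pad (align 4)
@4: layer [4B, align 4] → 8
@8: channels [28B, align 4] → 36
@36: stride [4B, align 4] → 40
@40: pitch [1B, align 1] → 41
+3 pad (align 4)
@44: d [4B, align 4] → 48
@48: e [1B, align 1] → 49
@49: h [1B, align 1] → 50
+2 pad (align 4)
@52: b [8B, align 4] → 60
@60: mip_level [4B, align 4] → 64
size 64, align 4

64 bytes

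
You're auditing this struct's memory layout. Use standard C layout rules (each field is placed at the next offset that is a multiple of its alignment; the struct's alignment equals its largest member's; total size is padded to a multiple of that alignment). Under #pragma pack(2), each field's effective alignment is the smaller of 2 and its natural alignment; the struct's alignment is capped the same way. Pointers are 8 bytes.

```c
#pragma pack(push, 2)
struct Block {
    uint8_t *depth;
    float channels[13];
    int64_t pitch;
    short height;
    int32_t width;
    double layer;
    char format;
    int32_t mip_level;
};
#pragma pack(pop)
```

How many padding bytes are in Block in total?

0..8  depth  (8B, 2-aligned)
8..60  channels  (52B, 2-aligned)
60..68  pitch  (8B, 2-aligned)
68..70  height  (2B, 2-aligned)
70..74  width  (4B, 2-aligned)
74..82  layer  (8B, 2-aligned)
82..83  format  (1B, 1-aligned)
83..84  -- padding (1B)
84..88  mip_level  (4B, 2-aligned)
sizeof = 88, alignof = 2
data bytes 87, size 88 → padding 1

1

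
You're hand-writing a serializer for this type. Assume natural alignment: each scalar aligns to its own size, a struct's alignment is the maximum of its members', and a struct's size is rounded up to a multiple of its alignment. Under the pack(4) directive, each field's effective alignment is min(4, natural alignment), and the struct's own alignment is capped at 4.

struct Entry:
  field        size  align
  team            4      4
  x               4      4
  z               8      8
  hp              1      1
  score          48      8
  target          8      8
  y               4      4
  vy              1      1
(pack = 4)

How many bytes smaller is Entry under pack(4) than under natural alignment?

4

natural layout:
  @0: team [4B, align 4] → 4
  @4: x [4B, align 4] → 8
  @8: z [8B, align 8] → 16
  @16: hp [1B, align 1] → 17
  +7 pad (align 8)
  @24: score [48B, align 8] → 72
  @72: target [8B, align 8] → 80
  @80: y [4B, align 4] → 84
  @84: vy [1B, align 1] → 85
  +3 tail pad (align 8)
  size 88, align 8
packed(4) layout:
  @0: team [4B, align 4] → 4
  @4: x [4B, align 4] → 8
  @8: z [8B, align 4] → 16
  @16: hp [1B, align 1] → 17
  +3 pad (align 4)
  @20: score [48B, align 4] → 68
  @68: target [8B, align 4] → 76
  @76: y [4B, align 4] → 80
  @80: vy [1B, align 1] → 81
  +3 tail pad (align 4)
  size 84, align 4
88 − 84 = 4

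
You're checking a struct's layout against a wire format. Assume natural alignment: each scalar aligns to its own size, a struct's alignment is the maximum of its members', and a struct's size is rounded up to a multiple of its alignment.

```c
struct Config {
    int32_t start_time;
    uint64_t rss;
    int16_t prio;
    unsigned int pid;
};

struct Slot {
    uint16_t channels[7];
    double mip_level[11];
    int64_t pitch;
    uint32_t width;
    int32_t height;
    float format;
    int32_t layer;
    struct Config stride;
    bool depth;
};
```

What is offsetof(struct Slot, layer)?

124

Config: @0: start_time [4B, align 4] → 4; +4 pad (align 8); @8: rss [8B, align 8] → 16; @16: prio [2B, align 2] → 18; +2 pad (align 4); @20: pid [4B, align 4] → 24; size 24, align 8
@0: channels [14B, align 2] → 14
+2 pad (align 8)
@16: mip_level [88B, align 8] → 104
@104: pitch [8B, align 8] → 112
@112: width [4B, align 4] → 116
@116: height [4B, align 4] → 120
@120: format [4B, align 4] → 124
@124: layer [4B, align 4] → 128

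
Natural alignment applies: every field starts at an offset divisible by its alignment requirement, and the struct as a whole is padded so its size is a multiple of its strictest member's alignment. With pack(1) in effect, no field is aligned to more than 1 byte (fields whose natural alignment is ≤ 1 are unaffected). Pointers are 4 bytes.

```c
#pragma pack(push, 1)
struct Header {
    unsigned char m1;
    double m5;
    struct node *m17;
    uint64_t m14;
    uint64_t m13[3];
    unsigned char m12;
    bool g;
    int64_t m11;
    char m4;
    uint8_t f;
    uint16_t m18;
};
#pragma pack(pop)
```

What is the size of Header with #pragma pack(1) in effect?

@0: m1 [1B, align 1] → 1
@1: m5 [8B, align 1] → 9
@9: m17 [4B, align 1] → 13
@13: m14 [8B, align 1] → 21
@21: m13 [24B, align 1] → 45
@45: m12 [1B, align 1] → 46
@46: g [1B, align 1] → 47
@47: m11 [8B, align 1] → 55
@55: m4 [1B, align 1] → 56
@56: f [1B, align 1] → 57
@57: m18 [2B, align 1] → 59
size 59, align 1

59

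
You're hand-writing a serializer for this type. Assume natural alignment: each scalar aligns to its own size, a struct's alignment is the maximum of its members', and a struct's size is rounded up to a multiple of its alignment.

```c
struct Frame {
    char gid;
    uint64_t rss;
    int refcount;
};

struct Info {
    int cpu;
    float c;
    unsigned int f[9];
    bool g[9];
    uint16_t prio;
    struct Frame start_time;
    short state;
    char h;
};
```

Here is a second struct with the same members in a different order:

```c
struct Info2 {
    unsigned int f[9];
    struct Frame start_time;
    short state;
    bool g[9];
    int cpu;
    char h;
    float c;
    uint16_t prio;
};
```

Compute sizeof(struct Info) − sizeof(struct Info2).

-8

Frame: @0: gid [1B, align 1] → 1; +7 pad (align 8); @8: rss [8B, align 8] → 16; @16: refcount [4B, align 4] → 20; +4 tail pad (align 8); size 24, align 8
@0: cpu [4B, align 4] → 4
@4: c [4B, align 4] → 8
@8: f [36B, align 4] → 44
@44: g [9B, align 1] → 53
+1 pad (align 2)
@54: prio [2B, align 2] → 56
@56: start_time [24B, align 8] → 80
@80: state [2B, align 2] → 82
@82: h [1B, align 1] → 83
+5 tail pad (align 8)
size 88, align 8
— Info2 —
@0: f [36B, align 4] → 36
+4 pad (align 8)
@40: start_time [24B, align 8] → 64
@64: state [2B, align 2] → 66
@66: g [9B, align 1] → 75
+1 pad (align 4)
@76: cpu [4B, align 4] → 80
@80: h [1B, align 1] → 81
+3 pad (align 4)
@84: c [4B, align 4] → 88
@88: prio [2B, align 2] → 90
+6 tail pad (align 8)
size 96, align 8
88 − 96 = -8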